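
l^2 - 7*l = l*(l - 7)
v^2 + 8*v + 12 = (v + 2)*(v + 6)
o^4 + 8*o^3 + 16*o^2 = o^2*(o + 4)^2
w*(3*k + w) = 3*k*w + w^2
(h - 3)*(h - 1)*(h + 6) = h^3 + 2*h^2 - 21*h + 18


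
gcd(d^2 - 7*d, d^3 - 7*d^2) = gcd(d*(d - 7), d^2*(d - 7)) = d^2 - 7*d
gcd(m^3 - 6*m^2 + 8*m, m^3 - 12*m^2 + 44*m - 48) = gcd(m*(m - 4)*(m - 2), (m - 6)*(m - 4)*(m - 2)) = m^2 - 6*m + 8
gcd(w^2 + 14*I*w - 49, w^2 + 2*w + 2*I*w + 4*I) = 1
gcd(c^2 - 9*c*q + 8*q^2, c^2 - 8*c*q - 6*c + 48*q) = -c + 8*q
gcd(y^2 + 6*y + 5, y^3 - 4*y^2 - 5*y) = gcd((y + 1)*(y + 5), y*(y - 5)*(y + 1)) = y + 1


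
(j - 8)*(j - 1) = j^2 - 9*j + 8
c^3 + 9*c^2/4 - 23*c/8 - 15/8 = (c - 5/4)*(c + 1/2)*(c + 3)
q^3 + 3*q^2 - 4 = (q - 1)*(q + 2)^2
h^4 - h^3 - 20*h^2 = h^2*(h - 5)*(h + 4)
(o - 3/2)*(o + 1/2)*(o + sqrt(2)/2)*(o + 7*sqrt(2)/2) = o^4 - o^3 + 4*sqrt(2)*o^3 - 4*sqrt(2)*o^2 + 11*o^2/4 - 3*sqrt(2)*o - 7*o/2 - 21/8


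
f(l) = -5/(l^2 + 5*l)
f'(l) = -5*(-2*l - 5)/(l^2 + 5*l)^2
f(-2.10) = 0.82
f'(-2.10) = 0.11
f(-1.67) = 0.90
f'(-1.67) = 0.27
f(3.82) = -0.15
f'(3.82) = 0.06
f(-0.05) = 20.20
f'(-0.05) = 399.96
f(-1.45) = 0.97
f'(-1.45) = 0.40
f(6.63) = -0.06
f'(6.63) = 0.02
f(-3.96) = 1.21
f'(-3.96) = -0.86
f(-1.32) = 1.03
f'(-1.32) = 0.50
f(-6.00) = -0.83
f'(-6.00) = -0.97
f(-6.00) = -0.83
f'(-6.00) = -0.97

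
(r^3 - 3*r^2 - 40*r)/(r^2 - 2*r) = (r^2 - 3*r - 40)/(r - 2)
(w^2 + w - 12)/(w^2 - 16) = (w - 3)/(w - 4)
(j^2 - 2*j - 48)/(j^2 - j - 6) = (-j^2 + 2*j + 48)/(-j^2 + j + 6)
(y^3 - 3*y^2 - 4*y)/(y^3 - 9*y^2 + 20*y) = (y + 1)/(y - 5)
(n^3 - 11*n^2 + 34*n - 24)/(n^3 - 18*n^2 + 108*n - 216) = (n^2 - 5*n + 4)/(n^2 - 12*n + 36)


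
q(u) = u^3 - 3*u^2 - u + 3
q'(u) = 3*u^2 - 6*u - 1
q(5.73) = 86.90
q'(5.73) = 63.12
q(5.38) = 66.51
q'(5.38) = 53.55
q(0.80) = 0.79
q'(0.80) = -3.88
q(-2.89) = -43.30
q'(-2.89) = 41.40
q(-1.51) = -5.77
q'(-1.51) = 14.90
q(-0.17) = 3.08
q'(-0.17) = 0.11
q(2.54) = -2.51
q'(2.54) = 3.11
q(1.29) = -1.14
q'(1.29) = -3.75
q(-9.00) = -960.00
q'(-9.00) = 296.00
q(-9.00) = -960.00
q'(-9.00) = 296.00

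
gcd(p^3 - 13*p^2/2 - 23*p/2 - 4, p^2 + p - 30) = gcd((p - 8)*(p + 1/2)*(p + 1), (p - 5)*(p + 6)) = 1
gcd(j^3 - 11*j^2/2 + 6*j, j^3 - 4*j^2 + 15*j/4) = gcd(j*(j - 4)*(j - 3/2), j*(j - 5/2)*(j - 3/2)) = j^2 - 3*j/2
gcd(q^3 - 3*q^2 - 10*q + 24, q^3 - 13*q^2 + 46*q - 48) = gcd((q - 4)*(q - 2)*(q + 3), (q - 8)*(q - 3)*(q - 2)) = q - 2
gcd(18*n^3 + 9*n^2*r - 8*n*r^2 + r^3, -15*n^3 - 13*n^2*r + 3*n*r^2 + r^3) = -3*n^2 - 2*n*r + r^2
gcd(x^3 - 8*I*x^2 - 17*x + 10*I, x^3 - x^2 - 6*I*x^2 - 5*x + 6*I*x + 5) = x^2 - 6*I*x - 5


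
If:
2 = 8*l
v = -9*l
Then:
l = 1/4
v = -9/4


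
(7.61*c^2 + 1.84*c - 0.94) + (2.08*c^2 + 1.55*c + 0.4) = 9.69*c^2 + 3.39*c - 0.54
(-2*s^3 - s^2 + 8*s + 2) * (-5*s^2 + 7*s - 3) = 10*s^5 - 9*s^4 - 41*s^3 + 49*s^2 - 10*s - 6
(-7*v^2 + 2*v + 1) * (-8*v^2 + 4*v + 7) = 56*v^4 - 44*v^3 - 49*v^2 + 18*v + 7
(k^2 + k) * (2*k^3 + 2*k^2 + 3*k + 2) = 2*k^5 + 4*k^4 + 5*k^3 + 5*k^2 + 2*k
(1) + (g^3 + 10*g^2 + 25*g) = g^3 + 10*g^2 + 25*g + 1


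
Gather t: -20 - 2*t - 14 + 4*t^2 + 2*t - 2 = 4*t^2 - 36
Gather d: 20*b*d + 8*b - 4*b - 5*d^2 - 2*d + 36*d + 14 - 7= 4*b - 5*d^2 + d*(20*b + 34) + 7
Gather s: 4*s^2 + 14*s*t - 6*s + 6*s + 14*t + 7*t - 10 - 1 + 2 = 4*s^2 + 14*s*t + 21*t - 9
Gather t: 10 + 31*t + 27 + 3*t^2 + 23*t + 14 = 3*t^2 + 54*t + 51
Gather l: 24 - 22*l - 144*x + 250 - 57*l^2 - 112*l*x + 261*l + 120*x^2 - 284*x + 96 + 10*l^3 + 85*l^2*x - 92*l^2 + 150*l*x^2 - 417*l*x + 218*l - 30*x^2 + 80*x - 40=10*l^3 + l^2*(85*x - 149) + l*(150*x^2 - 529*x + 457) + 90*x^2 - 348*x + 330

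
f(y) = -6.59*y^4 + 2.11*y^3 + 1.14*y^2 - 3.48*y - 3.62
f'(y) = -26.36*y^3 + 6.33*y^2 + 2.28*y - 3.48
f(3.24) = -657.38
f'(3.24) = -826.21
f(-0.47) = -2.27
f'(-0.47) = -0.42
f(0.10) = -3.96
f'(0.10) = -3.22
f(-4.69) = -3368.32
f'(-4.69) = 2844.40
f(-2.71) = -383.25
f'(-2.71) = 561.46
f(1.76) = -57.94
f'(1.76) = -123.57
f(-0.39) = -2.37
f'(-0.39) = -1.84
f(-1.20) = -15.11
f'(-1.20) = 48.45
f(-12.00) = -140094.02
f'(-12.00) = 46430.76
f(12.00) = -132885.38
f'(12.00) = -44614.68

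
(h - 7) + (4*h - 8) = 5*h - 15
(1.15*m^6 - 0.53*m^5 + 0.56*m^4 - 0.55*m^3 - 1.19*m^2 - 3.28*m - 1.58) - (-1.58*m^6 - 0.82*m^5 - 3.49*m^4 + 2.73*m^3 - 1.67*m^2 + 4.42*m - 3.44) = 2.73*m^6 + 0.29*m^5 + 4.05*m^4 - 3.28*m^3 + 0.48*m^2 - 7.7*m + 1.86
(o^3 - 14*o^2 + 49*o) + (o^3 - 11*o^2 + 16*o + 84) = 2*o^3 - 25*o^2 + 65*o + 84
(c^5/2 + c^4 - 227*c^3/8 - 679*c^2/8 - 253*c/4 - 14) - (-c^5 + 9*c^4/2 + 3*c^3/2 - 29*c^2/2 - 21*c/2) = 3*c^5/2 - 7*c^4/2 - 239*c^3/8 - 563*c^2/8 - 211*c/4 - 14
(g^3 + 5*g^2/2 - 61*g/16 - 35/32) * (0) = 0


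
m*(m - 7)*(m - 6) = m^3 - 13*m^2 + 42*m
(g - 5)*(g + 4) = g^2 - g - 20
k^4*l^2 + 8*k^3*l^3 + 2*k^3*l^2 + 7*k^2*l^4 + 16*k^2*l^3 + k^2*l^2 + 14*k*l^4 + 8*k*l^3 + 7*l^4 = (k + l)*(k + 7*l)*(k*l + l)^2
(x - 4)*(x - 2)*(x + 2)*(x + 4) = x^4 - 20*x^2 + 64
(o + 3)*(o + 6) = o^2 + 9*o + 18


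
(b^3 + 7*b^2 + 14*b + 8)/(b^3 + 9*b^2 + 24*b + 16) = (b + 2)/(b + 4)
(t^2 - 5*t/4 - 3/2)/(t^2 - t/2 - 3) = (4*t + 3)/(2*(2*t + 3))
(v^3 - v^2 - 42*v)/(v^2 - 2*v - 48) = v*(v - 7)/(v - 8)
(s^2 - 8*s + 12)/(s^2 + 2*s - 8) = (s - 6)/(s + 4)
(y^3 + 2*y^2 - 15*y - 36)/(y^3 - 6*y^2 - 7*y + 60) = (y + 3)/(y - 5)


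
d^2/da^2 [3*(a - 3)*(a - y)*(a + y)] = 18*a - 18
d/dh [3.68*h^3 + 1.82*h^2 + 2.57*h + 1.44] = 11.04*h^2 + 3.64*h + 2.57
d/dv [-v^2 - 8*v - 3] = -2*v - 8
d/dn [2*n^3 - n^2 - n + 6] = 6*n^2 - 2*n - 1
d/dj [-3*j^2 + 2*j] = 2 - 6*j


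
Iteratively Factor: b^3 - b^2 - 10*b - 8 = (b + 2)*(b^2 - 3*b - 4) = (b - 4)*(b + 2)*(b + 1)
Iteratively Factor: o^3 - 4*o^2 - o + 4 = (o - 1)*(o^2 - 3*o - 4) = (o - 1)*(o + 1)*(o - 4)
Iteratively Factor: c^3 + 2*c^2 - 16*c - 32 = (c - 4)*(c^2 + 6*c + 8) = (c - 4)*(c + 4)*(c + 2)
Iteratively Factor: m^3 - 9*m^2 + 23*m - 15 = (m - 1)*(m^2 - 8*m + 15) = (m - 3)*(m - 1)*(m - 5)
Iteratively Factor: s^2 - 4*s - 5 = (s - 5)*(s + 1)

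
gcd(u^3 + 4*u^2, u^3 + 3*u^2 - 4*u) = u^2 + 4*u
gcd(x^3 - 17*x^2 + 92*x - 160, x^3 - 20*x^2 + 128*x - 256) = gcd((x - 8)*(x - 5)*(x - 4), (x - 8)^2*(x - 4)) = x^2 - 12*x + 32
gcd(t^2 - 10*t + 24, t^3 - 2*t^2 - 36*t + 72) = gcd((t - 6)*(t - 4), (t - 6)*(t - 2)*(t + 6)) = t - 6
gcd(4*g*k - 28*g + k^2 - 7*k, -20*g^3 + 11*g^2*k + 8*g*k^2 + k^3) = 4*g + k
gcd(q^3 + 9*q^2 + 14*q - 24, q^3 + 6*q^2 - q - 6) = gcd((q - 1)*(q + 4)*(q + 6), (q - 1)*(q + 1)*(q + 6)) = q^2 + 5*q - 6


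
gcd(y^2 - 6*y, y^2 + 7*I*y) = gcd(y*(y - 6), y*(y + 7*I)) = y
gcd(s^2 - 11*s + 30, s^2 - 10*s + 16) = 1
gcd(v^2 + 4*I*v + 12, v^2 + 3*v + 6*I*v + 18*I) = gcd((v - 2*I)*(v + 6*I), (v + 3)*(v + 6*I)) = v + 6*I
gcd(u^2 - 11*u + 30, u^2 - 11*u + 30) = u^2 - 11*u + 30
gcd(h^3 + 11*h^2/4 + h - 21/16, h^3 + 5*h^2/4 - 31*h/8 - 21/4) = h^2 + 13*h/4 + 21/8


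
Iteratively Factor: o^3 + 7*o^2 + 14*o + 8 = (o + 1)*(o^2 + 6*o + 8) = (o + 1)*(o + 2)*(o + 4)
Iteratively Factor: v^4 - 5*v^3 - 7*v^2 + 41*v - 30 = (v + 3)*(v^3 - 8*v^2 + 17*v - 10) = (v - 2)*(v + 3)*(v^2 - 6*v + 5) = (v - 5)*(v - 2)*(v + 3)*(v - 1)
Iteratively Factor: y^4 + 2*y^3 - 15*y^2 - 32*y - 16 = (y + 4)*(y^3 - 2*y^2 - 7*y - 4) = (y + 1)*(y + 4)*(y^2 - 3*y - 4) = (y - 4)*(y + 1)*(y + 4)*(y + 1)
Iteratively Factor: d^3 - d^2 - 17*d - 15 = (d - 5)*(d^2 + 4*d + 3) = (d - 5)*(d + 1)*(d + 3)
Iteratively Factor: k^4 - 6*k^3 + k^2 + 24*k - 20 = (k - 5)*(k^3 - k^2 - 4*k + 4) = (k - 5)*(k - 1)*(k^2 - 4) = (k - 5)*(k - 1)*(k + 2)*(k - 2)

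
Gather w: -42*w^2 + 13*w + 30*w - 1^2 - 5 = -42*w^2 + 43*w - 6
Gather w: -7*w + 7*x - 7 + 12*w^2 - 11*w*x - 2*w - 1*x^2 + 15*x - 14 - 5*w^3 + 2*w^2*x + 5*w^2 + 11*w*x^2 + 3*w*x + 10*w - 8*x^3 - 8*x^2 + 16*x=-5*w^3 + w^2*(2*x + 17) + w*(11*x^2 - 8*x + 1) - 8*x^3 - 9*x^2 + 38*x - 21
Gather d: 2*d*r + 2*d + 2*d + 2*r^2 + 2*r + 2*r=d*(2*r + 4) + 2*r^2 + 4*r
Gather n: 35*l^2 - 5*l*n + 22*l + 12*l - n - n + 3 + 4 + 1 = 35*l^2 + 34*l + n*(-5*l - 2) + 8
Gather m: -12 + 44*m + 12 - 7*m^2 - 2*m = -7*m^2 + 42*m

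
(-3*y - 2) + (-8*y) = -11*y - 2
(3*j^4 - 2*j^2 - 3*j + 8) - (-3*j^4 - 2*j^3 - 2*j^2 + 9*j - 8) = 6*j^4 + 2*j^3 - 12*j + 16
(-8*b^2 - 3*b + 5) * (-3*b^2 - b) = 24*b^4 + 17*b^3 - 12*b^2 - 5*b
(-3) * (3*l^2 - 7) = 21 - 9*l^2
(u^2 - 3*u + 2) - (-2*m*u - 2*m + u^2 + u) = 2*m*u + 2*m - 4*u + 2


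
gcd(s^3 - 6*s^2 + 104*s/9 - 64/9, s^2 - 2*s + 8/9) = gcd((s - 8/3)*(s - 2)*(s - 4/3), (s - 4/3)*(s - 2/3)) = s - 4/3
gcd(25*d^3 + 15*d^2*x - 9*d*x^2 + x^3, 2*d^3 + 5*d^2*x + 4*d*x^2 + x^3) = d + x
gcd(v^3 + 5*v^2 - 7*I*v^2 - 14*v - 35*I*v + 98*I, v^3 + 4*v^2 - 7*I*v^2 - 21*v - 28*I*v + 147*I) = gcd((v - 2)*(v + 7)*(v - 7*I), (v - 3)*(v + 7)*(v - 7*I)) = v^2 + v*(7 - 7*I) - 49*I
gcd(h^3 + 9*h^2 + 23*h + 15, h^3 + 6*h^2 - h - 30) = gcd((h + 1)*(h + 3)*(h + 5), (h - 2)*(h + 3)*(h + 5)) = h^2 + 8*h + 15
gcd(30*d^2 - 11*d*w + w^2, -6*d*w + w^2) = -6*d + w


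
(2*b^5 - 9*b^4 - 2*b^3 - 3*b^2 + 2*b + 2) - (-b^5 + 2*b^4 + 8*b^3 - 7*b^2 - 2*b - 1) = 3*b^5 - 11*b^4 - 10*b^3 + 4*b^2 + 4*b + 3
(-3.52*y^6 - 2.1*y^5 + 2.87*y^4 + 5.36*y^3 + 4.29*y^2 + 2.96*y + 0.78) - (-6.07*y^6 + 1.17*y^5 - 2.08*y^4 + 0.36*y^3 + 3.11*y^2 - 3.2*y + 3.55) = 2.55*y^6 - 3.27*y^5 + 4.95*y^4 + 5.0*y^3 + 1.18*y^2 + 6.16*y - 2.77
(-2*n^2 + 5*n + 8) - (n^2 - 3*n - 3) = -3*n^2 + 8*n + 11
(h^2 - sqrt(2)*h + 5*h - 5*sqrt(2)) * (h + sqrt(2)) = h^3 + 5*h^2 - 2*h - 10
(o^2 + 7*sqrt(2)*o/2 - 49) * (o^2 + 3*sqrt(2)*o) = o^4 + 13*sqrt(2)*o^3/2 - 28*o^2 - 147*sqrt(2)*o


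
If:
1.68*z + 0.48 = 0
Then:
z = -0.29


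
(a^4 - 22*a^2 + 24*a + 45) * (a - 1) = a^5 - a^4 - 22*a^3 + 46*a^2 + 21*a - 45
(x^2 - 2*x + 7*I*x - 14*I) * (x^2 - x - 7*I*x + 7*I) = x^4 - 3*x^3 + 51*x^2 - 147*x + 98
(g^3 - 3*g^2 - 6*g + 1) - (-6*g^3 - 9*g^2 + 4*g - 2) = 7*g^3 + 6*g^2 - 10*g + 3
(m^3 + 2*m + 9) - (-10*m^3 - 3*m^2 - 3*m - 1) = 11*m^3 + 3*m^2 + 5*m + 10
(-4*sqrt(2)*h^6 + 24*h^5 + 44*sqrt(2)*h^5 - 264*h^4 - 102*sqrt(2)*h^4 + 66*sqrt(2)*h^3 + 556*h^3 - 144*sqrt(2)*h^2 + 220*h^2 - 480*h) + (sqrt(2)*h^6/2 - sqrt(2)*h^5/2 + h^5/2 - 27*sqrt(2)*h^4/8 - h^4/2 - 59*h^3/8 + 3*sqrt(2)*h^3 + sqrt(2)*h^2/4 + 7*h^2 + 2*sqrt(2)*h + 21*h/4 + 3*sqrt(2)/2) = -7*sqrt(2)*h^6/2 + 49*h^5/2 + 87*sqrt(2)*h^5/2 - 529*h^4/2 - 843*sqrt(2)*h^4/8 + 69*sqrt(2)*h^3 + 4389*h^3/8 - 575*sqrt(2)*h^2/4 + 227*h^2 - 1899*h/4 + 2*sqrt(2)*h + 3*sqrt(2)/2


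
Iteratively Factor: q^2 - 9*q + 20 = (q - 4)*(q - 5)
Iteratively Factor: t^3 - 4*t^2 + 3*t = (t - 3)*(t^2 - t) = t*(t - 3)*(t - 1)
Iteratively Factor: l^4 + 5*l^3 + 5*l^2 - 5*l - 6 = (l + 2)*(l^3 + 3*l^2 - l - 3) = (l - 1)*(l + 2)*(l^2 + 4*l + 3) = (l - 1)*(l + 2)*(l + 3)*(l + 1)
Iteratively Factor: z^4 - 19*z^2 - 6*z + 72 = (z - 4)*(z^3 + 4*z^2 - 3*z - 18) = (z - 4)*(z + 3)*(z^2 + z - 6) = (z - 4)*(z - 2)*(z + 3)*(z + 3)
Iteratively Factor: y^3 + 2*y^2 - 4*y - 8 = (y + 2)*(y^2 - 4) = (y - 2)*(y + 2)*(y + 2)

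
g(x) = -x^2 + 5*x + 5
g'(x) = 5 - 2*x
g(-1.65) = -5.97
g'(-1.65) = 8.30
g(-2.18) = -10.65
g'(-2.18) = 9.36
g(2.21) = 11.17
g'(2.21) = 0.58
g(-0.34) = 3.18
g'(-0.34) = 5.68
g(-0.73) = 0.82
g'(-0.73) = 6.46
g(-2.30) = -11.79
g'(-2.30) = 9.60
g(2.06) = 11.06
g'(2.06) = 0.88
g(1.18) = 9.51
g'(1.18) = 2.64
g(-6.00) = -61.00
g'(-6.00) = 17.00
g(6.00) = -1.00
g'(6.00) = -7.00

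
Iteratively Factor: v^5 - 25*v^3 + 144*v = (v - 3)*(v^4 + 3*v^3 - 16*v^2 - 48*v) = (v - 4)*(v - 3)*(v^3 + 7*v^2 + 12*v) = (v - 4)*(v - 3)*(v + 4)*(v^2 + 3*v) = (v - 4)*(v - 3)*(v + 3)*(v + 4)*(v)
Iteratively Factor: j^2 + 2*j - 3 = (j + 3)*(j - 1)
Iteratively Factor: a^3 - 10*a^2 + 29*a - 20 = (a - 5)*(a^2 - 5*a + 4) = (a - 5)*(a - 1)*(a - 4)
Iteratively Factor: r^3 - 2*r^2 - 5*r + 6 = (r - 3)*(r^2 + r - 2) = (r - 3)*(r - 1)*(r + 2)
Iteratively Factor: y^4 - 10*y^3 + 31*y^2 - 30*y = (y - 5)*(y^3 - 5*y^2 + 6*y) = (y - 5)*(y - 2)*(y^2 - 3*y) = y*(y - 5)*(y - 2)*(y - 3)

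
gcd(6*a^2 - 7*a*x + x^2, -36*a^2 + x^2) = -6*a + x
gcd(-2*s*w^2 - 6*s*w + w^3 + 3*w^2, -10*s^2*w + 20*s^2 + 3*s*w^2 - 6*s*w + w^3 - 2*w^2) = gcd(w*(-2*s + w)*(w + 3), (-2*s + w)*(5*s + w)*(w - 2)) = 2*s - w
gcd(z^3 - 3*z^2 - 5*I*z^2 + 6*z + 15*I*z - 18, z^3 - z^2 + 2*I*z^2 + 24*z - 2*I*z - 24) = 1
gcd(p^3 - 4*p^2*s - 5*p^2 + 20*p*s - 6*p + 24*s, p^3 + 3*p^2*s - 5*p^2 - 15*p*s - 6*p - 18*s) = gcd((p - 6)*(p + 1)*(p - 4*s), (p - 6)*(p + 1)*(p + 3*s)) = p^2 - 5*p - 6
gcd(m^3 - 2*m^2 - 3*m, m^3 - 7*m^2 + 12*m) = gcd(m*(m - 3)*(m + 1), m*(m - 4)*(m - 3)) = m^2 - 3*m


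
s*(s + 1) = s^2 + s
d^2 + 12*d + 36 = (d + 6)^2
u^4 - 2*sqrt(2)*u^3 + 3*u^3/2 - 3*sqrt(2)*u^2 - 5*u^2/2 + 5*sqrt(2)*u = u*(u - 1)*(u + 5/2)*(u - 2*sqrt(2))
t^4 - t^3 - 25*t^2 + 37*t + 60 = (t - 4)*(t - 3)*(t + 1)*(t + 5)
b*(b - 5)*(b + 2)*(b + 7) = b^4 + 4*b^3 - 31*b^2 - 70*b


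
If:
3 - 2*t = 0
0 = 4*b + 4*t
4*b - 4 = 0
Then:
No Solution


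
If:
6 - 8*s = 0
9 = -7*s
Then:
No Solution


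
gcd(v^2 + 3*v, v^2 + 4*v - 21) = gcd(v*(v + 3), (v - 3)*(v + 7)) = 1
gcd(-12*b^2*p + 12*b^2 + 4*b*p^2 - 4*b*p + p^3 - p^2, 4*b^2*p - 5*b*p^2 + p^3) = 1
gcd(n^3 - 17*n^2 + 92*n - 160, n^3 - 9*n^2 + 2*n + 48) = n - 8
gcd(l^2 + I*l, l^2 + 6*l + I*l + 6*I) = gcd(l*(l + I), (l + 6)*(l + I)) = l + I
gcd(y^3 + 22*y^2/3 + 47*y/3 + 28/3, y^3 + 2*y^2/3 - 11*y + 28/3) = y + 4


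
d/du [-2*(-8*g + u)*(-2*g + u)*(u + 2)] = -32*g^2 + 40*g*u + 40*g - 6*u^2 - 8*u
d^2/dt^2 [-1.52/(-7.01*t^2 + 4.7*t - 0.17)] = (-149.385904*t^2 + 100.15888*t + 1.52*(14.02*t - 4.7)*(28.04*t - 9.4) - 3.622768)/(7.01*t^2 - 4.7*t + 0.17)^3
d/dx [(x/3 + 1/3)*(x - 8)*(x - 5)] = x^2 - 8*x + 9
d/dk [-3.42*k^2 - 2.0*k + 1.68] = -6.84*k - 2.0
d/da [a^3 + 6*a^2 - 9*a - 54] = 3*a^2 + 12*a - 9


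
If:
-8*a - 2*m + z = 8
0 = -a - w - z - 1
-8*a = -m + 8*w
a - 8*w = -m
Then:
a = 0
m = -72/17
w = -9/17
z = -8/17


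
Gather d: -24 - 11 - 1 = -36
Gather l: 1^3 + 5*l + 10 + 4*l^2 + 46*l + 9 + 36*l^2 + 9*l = 40*l^2 + 60*l + 20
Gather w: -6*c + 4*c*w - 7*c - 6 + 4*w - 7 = -13*c + w*(4*c + 4) - 13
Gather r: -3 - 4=-7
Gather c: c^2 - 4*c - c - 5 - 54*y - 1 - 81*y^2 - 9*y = c^2 - 5*c - 81*y^2 - 63*y - 6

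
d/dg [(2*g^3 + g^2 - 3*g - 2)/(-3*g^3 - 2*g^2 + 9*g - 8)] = (-g^4 + 18*g^3 - 63*g^2 - 24*g + 42)/(9*g^6 + 12*g^5 - 50*g^4 + 12*g^3 + 113*g^2 - 144*g + 64)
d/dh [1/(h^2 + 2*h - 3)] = 2*(-h - 1)/(h^2 + 2*h - 3)^2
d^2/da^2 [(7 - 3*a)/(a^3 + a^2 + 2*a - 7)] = 2*(-(3*a - 7)*(3*a^2 + 2*a + 2)^2 + (9*a^2 + 6*a + (3*a - 7)*(3*a + 1) + 6)*(a^3 + a^2 + 2*a - 7))/(a^3 + a^2 + 2*a - 7)^3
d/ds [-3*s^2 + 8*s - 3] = 8 - 6*s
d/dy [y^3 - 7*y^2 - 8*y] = 3*y^2 - 14*y - 8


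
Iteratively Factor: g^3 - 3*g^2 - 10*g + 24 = (g + 3)*(g^2 - 6*g + 8) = (g - 2)*(g + 3)*(g - 4)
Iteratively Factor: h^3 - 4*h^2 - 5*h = (h)*(h^2 - 4*h - 5) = h*(h - 5)*(h + 1)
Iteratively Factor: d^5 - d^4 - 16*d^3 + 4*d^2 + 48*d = (d + 3)*(d^4 - 4*d^3 - 4*d^2 + 16*d) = (d - 4)*(d + 3)*(d^3 - 4*d) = d*(d - 4)*(d + 3)*(d^2 - 4) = d*(d - 4)*(d - 2)*(d + 3)*(d + 2)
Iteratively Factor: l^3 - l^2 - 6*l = (l + 2)*(l^2 - 3*l) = l*(l + 2)*(l - 3)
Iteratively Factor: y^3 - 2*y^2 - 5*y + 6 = (y - 1)*(y^2 - y - 6) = (y - 3)*(y - 1)*(y + 2)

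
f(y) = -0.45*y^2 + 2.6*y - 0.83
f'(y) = 2.6 - 0.9*y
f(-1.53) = -5.86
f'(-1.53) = 3.98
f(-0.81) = -3.23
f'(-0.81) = 3.33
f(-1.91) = -7.44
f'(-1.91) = 4.32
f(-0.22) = -1.42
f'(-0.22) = 2.80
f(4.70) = 1.45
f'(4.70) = -1.63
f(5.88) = -1.10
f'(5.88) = -2.69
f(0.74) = 0.85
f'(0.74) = 1.93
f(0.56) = 0.48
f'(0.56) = 2.10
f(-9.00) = -60.68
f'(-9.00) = 10.70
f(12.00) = -34.43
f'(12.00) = -8.20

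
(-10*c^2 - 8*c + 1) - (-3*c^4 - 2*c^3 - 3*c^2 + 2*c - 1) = 3*c^4 + 2*c^3 - 7*c^2 - 10*c + 2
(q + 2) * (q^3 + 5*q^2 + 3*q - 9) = q^4 + 7*q^3 + 13*q^2 - 3*q - 18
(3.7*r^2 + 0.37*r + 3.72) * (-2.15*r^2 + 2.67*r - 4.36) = -7.955*r^4 + 9.0835*r^3 - 23.1421*r^2 + 8.3192*r - 16.2192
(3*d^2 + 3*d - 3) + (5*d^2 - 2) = 8*d^2 + 3*d - 5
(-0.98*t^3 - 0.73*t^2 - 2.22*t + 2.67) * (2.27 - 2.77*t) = 2.7146*t^4 - 0.2025*t^3 + 4.4923*t^2 - 12.4353*t + 6.0609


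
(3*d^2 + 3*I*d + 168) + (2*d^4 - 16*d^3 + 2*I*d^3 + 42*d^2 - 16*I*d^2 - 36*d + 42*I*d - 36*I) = 2*d^4 - 16*d^3 + 2*I*d^3 + 45*d^2 - 16*I*d^2 - 36*d + 45*I*d + 168 - 36*I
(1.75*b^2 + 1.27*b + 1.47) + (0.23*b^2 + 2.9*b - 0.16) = 1.98*b^2 + 4.17*b + 1.31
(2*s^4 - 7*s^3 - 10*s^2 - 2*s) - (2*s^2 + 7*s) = 2*s^4 - 7*s^3 - 12*s^2 - 9*s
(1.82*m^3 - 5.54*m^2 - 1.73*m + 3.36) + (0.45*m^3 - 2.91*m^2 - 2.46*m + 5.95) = 2.27*m^3 - 8.45*m^2 - 4.19*m + 9.31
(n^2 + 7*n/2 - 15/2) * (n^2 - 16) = n^4 + 7*n^3/2 - 47*n^2/2 - 56*n + 120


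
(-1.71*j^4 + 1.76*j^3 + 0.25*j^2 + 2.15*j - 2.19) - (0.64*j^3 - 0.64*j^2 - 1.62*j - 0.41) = -1.71*j^4 + 1.12*j^3 + 0.89*j^2 + 3.77*j - 1.78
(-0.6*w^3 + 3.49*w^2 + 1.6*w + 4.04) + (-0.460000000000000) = -0.6*w^3 + 3.49*w^2 + 1.6*w + 3.58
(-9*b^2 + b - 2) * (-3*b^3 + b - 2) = 27*b^5 - 3*b^4 - 3*b^3 + 19*b^2 - 4*b + 4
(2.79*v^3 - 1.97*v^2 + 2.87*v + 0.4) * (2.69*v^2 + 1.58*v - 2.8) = 7.5051*v^5 - 0.8911*v^4 - 3.2043*v^3 + 11.1266*v^2 - 7.404*v - 1.12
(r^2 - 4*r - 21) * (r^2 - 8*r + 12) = r^4 - 12*r^3 + 23*r^2 + 120*r - 252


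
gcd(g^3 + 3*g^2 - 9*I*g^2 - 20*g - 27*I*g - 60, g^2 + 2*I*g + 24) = g - 4*I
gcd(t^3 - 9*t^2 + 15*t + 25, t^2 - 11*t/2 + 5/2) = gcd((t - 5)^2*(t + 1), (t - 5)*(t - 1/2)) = t - 5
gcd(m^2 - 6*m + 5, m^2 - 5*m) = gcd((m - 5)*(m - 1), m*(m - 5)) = m - 5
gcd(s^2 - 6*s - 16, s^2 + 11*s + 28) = 1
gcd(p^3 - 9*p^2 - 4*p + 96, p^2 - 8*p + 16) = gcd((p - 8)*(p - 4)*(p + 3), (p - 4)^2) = p - 4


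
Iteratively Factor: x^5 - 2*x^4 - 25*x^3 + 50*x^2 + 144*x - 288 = (x - 2)*(x^4 - 25*x^2 + 144) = (x - 4)*(x - 2)*(x^3 + 4*x^2 - 9*x - 36) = (x - 4)*(x - 3)*(x - 2)*(x^2 + 7*x + 12) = (x - 4)*(x - 3)*(x - 2)*(x + 3)*(x + 4)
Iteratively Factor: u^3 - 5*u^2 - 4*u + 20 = (u - 2)*(u^2 - 3*u - 10) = (u - 2)*(u + 2)*(u - 5)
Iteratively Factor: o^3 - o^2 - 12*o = (o + 3)*(o^2 - 4*o) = o*(o + 3)*(o - 4)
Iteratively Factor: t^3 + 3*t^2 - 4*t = (t + 4)*(t^2 - t) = (t - 1)*(t + 4)*(t)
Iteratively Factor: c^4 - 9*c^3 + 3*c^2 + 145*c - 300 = (c - 5)*(c^3 - 4*c^2 - 17*c + 60) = (c - 5)^2*(c^2 + c - 12) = (c - 5)^2*(c - 3)*(c + 4)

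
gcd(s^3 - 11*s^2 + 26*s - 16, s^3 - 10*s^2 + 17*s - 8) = s^2 - 9*s + 8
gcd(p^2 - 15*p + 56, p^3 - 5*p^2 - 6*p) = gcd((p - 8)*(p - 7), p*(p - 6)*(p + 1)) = 1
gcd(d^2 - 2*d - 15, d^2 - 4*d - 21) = d + 3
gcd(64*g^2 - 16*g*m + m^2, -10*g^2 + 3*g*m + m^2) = 1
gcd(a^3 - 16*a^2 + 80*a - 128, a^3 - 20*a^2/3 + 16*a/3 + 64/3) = a^2 - 8*a + 16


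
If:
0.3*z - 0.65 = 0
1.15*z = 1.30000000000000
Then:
No Solution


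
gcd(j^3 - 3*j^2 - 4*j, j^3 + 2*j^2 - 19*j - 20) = j^2 - 3*j - 4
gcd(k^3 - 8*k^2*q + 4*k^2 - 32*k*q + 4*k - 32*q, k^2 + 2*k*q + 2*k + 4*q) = k + 2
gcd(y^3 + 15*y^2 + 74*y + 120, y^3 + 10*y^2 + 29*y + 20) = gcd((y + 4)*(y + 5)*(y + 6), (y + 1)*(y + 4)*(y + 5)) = y^2 + 9*y + 20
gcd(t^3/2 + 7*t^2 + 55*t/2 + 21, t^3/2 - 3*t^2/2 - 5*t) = 1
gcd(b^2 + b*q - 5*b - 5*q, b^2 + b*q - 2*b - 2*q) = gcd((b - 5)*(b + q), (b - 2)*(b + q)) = b + q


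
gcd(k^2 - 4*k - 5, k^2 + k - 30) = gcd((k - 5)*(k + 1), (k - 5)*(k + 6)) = k - 5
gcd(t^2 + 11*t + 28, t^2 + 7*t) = t + 7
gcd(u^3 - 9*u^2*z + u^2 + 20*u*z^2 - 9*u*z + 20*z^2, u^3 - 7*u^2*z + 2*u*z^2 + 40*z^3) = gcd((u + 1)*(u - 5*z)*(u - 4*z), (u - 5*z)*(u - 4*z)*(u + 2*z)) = u^2 - 9*u*z + 20*z^2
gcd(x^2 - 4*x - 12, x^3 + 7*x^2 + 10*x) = x + 2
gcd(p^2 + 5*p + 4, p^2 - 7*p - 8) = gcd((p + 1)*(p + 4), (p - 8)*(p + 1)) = p + 1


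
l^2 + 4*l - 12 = (l - 2)*(l + 6)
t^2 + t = t*(t + 1)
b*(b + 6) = b^2 + 6*b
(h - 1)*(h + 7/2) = h^2 + 5*h/2 - 7/2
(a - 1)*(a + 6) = a^2 + 5*a - 6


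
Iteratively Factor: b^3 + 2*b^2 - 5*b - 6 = (b + 3)*(b^2 - b - 2) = (b + 1)*(b + 3)*(b - 2)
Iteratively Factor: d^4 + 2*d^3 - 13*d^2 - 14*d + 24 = (d - 1)*(d^3 + 3*d^2 - 10*d - 24) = (d - 1)*(d + 2)*(d^2 + d - 12) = (d - 3)*(d - 1)*(d + 2)*(d + 4)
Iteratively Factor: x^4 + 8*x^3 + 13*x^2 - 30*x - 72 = (x + 3)*(x^3 + 5*x^2 - 2*x - 24) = (x + 3)*(x + 4)*(x^2 + x - 6) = (x + 3)^2*(x + 4)*(x - 2)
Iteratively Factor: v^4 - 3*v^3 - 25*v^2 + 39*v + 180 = (v - 4)*(v^3 + v^2 - 21*v - 45) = (v - 4)*(v + 3)*(v^2 - 2*v - 15) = (v - 5)*(v - 4)*(v + 3)*(v + 3)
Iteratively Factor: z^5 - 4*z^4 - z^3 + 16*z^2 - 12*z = (z)*(z^4 - 4*z^3 - z^2 + 16*z - 12) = z*(z - 2)*(z^3 - 2*z^2 - 5*z + 6) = z*(z - 3)*(z - 2)*(z^2 + z - 2) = z*(z - 3)*(z - 2)*(z - 1)*(z + 2)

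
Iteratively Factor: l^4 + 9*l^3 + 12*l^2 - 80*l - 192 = (l + 4)*(l^3 + 5*l^2 - 8*l - 48) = (l - 3)*(l + 4)*(l^2 + 8*l + 16) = (l - 3)*(l + 4)^2*(l + 4)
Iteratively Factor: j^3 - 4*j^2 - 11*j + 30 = (j - 5)*(j^2 + j - 6) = (j - 5)*(j - 2)*(j + 3)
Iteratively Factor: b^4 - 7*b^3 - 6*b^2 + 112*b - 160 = (b - 2)*(b^3 - 5*b^2 - 16*b + 80) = (b - 2)*(b + 4)*(b^2 - 9*b + 20) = (b - 5)*(b - 2)*(b + 4)*(b - 4)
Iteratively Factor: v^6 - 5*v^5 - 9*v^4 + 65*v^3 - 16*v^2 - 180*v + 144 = (v + 3)*(v^5 - 8*v^4 + 15*v^3 + 20*v^2 - 76*v + 48) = (v - 2)*(v + 3)*(v^4 - 6*v^3 + 3*v^2 + 26*v - 24) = (v - 3)*(v - 2)*(v + 3)*(v^3 - 3*v^2 - 6*v + 8) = (v - 3)*(v - 2)*(v + 2)*(v + 3)*(v^2 - 5*v + 4) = (v - 4)*(v - 3)*(v - 2)*(v + 2)*(v + 3)*(v - 1)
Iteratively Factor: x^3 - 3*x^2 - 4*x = (x + 1)*(x^2 - 4*x) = x*(x + 1)*(x - 4)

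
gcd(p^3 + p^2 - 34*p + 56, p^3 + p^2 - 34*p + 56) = p^3 + p^2 - 34*p + 56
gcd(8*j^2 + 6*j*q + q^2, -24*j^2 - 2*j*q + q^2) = 4*j + q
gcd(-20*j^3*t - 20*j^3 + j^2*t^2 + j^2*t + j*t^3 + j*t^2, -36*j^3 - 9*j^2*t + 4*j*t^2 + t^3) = 1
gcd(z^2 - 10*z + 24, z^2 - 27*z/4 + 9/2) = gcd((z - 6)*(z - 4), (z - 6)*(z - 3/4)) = z - 6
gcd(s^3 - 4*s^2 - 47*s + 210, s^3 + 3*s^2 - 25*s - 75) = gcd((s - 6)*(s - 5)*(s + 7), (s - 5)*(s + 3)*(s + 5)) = s - 5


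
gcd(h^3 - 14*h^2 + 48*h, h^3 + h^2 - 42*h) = h^2 - 6*h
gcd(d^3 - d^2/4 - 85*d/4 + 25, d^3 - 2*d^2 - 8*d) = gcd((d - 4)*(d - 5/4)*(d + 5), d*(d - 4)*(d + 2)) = d - 4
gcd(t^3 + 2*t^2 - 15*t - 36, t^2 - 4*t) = t - 4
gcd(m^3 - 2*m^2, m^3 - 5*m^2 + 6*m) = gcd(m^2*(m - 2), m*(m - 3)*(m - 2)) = m^2 - 2*m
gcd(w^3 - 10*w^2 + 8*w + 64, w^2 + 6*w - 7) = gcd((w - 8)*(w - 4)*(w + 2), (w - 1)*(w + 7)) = 1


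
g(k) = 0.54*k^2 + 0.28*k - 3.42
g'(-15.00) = -15.92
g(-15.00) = 113.88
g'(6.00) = 6.76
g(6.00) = 17.70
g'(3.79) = 4.37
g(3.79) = 5.40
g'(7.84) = 8.75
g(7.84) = 31.97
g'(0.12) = 0.41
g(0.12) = -3.38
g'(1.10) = 1.47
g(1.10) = -2.46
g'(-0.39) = -0.14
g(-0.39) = -3.45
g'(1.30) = 1.68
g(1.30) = -2.14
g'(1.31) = 1.69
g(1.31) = -2.13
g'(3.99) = 4.59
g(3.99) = 6.29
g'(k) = 1.08*k + 0.28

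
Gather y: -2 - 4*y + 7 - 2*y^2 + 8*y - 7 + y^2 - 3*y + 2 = -y^2 + y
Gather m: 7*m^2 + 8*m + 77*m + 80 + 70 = 7*m^2 + 85*m + 150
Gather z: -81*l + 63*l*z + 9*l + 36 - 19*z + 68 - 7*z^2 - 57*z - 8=-72*l - 7*z^2 + z*(63*l - 76) + 96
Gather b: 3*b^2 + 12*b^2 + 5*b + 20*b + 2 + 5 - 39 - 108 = 15*b^2 + 25*b - 140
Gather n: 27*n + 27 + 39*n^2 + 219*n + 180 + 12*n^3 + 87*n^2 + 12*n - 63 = 12*n^3 + 126*n^2 + 258*n + 144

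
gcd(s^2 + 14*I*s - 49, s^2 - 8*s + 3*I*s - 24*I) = 1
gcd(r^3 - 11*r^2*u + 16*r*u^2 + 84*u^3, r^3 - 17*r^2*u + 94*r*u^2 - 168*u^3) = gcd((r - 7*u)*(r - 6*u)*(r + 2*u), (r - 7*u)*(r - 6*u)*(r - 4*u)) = r^2 - 13*r*u + 42*u^2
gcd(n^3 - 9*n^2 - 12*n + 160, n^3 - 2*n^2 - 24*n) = n + 4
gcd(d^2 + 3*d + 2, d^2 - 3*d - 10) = d + 2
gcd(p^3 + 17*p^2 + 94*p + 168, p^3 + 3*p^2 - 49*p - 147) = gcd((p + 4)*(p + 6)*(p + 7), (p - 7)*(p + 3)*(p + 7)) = p + 7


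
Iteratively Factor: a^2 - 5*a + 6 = (a - 3)*(a - 2)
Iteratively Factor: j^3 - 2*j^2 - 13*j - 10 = (j + 2)*(j^2 - 4*j - 5) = (j - 5)*(j + 2)*(j + 1)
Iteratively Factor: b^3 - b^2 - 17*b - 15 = (b + 1)*(b^2 - 2*b - 15) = (b + 1)*(b + 3)*(b - 5)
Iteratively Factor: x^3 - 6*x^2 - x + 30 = (x + 2)*(x^2 - 8*x + 15) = (x - 5)*(x + 2)*(x - 3)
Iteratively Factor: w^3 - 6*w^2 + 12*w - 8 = (w - 2)*(w^2 - 4*w + 4) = (w - 2)^2*(w - 2)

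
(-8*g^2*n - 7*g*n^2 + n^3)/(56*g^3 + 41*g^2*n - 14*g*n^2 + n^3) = -n/(7*g - n)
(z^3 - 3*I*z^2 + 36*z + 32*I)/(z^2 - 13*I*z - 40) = (z^2 + 5*I*z - 4)/(z - 5*I)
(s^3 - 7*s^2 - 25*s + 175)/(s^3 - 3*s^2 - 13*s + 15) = (s^2 - 2*s - 35)/(s^2 + 2*s - 3)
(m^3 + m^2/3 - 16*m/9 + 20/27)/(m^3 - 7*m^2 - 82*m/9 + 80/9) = (m - 2/3)/(m - 8)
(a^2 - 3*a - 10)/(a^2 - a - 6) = (a - 5)/(a - 3)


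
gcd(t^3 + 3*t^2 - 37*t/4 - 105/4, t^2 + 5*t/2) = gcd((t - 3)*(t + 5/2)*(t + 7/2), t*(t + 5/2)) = t + 5/2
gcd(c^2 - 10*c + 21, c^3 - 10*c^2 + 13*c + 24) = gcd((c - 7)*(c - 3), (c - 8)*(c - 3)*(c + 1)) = c - 3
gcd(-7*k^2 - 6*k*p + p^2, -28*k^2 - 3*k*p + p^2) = -7*k + p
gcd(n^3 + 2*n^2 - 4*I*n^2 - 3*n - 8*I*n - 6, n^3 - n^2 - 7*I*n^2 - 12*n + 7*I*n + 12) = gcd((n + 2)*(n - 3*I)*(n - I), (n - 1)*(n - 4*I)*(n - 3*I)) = n - 3*I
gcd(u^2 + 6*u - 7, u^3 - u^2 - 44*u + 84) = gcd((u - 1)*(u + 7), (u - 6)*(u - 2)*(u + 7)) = u + 7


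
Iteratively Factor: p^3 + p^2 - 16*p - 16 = (p + 4)*(p^2 - 3*p - 4) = (p + 1)*(p + 4)*(p - 4)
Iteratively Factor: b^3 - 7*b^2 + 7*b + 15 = (b - 5)*(b^2 - 2*b - 3) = (b - 5)*(b - 3)*(b + 1)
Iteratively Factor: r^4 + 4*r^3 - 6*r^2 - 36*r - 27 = (r + 1)*(r^3 + 3*r^2 - 9*r - 27) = (r + 1)*(r + 3)*(r^2 - 9) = (r + 1)*(r + 3)^2*(r - 3)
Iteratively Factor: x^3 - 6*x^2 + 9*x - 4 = (x - 4)*(x^2 - 2*x + 1) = (x - 4)*(x - 1)*(x - 1)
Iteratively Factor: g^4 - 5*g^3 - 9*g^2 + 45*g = (g - 5)*(g^3 - 9*g) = (g - 5)*(g - 3)*(g^2 + 3*g) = (g - 5)*(g - 3)*(g + 3)*(g)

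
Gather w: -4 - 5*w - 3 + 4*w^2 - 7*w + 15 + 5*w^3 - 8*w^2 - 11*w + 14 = 5*w^3 - 4*w^2 - 23*w + 22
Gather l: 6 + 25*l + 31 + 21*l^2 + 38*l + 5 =21*l^2 + 63*l + 42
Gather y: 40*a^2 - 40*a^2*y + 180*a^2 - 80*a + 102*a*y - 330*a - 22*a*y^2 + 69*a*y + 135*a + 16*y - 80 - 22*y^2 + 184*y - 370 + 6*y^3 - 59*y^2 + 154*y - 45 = 220*a^2 - 275*a + 6*y^3 + y^2*(-22*a - 81) + y*(-40*a^2 + 171*a + 354) - 495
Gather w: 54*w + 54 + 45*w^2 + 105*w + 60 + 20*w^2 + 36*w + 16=65*w^2 + 195*w + 130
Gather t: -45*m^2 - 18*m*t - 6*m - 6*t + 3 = -45*m^2 - 6*m + t*(-18*m - 6) + 3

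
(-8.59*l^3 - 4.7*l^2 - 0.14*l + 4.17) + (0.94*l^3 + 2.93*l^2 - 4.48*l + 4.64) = -7.65*l^3 - 1.77*l^2 - 4.62*l + 8.81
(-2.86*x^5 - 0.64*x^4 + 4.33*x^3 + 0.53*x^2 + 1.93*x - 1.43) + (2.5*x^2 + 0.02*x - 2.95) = -2.86*x^5 - 0.64*x^4 + 4.33*x^3 + 3.03*x^2 + 1.95*x - 4.38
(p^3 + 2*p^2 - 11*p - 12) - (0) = p^3 + 2*p^2 - 11*p - 12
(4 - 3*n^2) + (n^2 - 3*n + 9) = -2*n^2 - 3*n + 13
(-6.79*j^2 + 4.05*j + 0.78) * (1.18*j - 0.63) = -8.0122*j^3 + 9.0567*j^2 - 1.6311*j - 0.4914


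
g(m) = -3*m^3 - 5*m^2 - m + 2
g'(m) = -9*m^2 - 10*m - 1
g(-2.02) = 8.35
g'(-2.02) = -17.52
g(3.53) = -195.80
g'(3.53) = -148.45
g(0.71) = -2.30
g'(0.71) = -12.64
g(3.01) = -128.12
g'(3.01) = -112.64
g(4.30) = -333.27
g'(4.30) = -210.41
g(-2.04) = 8.70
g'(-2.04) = -18.05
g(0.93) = -5.67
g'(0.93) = -18.08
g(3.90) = -255.91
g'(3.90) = -176.89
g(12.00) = -5914.00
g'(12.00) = -1417.00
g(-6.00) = 476.00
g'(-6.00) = -265.00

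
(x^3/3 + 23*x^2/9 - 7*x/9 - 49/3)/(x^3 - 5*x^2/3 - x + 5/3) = (3*x^3 + 23*x^2 - 7*x - 147)/(3*(3*x^3 - 5*x^2 - 3*x + 5))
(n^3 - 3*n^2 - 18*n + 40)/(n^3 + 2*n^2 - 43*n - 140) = (n^2 - 7*n + 10)/(n^2 - 2*n - 35)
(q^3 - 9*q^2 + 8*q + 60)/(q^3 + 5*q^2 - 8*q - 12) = (q^3 - 9*q^2 + 8*q + 60)/(q^3 + 5*q^2 - 8*q - 12)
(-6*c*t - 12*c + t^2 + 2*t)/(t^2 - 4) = (-6*c + t)/(t - 2)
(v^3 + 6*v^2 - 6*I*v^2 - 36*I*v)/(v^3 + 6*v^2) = (v - 6*I)/v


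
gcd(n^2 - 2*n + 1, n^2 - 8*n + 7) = n - 1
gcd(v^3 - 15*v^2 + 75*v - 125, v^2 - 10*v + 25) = v^2 - 10*v + 25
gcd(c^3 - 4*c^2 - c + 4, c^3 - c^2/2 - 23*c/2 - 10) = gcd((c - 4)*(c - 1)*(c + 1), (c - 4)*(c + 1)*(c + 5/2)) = c^2 - 3*c - 4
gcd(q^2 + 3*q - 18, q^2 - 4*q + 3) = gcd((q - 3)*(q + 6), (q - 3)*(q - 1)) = q - 3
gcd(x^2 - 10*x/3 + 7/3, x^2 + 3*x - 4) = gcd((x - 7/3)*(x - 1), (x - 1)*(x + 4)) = x - 1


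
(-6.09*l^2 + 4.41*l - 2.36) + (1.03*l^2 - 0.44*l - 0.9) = -5.06*l^2 + 3.97*l - 3.26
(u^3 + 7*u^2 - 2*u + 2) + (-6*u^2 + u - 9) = u^3 + u^2 - u - 7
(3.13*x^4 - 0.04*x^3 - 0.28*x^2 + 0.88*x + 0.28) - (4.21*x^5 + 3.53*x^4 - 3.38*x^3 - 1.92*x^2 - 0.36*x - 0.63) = -4.21*x^5 - 0.4*x^4 + 3.34*x^3 + 1.64*x^2 + 1.24*x + 0.91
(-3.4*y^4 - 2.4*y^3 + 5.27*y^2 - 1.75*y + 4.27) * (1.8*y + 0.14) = -6.12*y^5 - 4.796*y^4 + 9.15*y^3 - 2.4122*y^2 + 7.441*y + 0.5978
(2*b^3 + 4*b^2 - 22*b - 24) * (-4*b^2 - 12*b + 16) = -8*b^5 - 40*b^4 + 72*b^3 + 424*b^2 - 64*b - 384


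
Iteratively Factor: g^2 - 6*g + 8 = (g - 4)*(g - 2)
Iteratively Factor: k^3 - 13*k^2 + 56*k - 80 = (k - 4)*(k^2 - 9*k + 20) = (k - 4)^2*(k - 5)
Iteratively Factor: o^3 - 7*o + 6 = (o + 3)*(o^2 - 3*o + 2) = (o - 2)*(o + 3)*(o - 1)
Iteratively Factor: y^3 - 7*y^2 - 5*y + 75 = (y - 5)*(y^2 - 2*y - 15) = (y - 5)^2*(y + 3)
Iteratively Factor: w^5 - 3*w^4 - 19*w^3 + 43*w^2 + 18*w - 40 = (w + 4)*(w^4 - 7*w^3 + 9*w^2 + 7*w - 10) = (w - 5)*(w + 4)*(w^3 - 2*w^2 - w + 2) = (w - 5)*(w + 1)*(w + 4)*(w^2 - 3*w + 2) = (w - 5)*(w - 1)*(w + 1)*(w + 4)*(w - 2)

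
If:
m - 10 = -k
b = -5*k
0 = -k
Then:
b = 0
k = 0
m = 10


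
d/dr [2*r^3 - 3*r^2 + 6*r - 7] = 6*r^2 - 6*r + 6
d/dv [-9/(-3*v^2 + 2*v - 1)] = 18*(1 - 3*v)/(3*v^2 - 2*v + 1)^2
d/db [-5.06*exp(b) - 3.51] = -5.06*exp(b)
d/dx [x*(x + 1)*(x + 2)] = 3*x^2 + 6*x + 2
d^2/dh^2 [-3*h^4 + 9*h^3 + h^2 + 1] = -36*h^2 + 54*h + 2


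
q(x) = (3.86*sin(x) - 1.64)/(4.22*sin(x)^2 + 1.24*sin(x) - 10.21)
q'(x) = (-8.44*sin(x)*cos(x) - 1.24*cos(x))*(3.86*sin(x) - 1.64)/(4.22*sin(x)^2 + 1.24*sin(x) - 10.21)^2 + 3.86*cos(x)/(4.22*sin(x)^2 + 1.24*sin(x) - 10.21) = (-16.2892*sin(x)^2 + 13.8416*sin(x) - 37.377)*cos(x)/(17.8084*sin(x)^4 + 10.4656*sin(x)^3 - 84.6348*sin(x)^2 - 25.3208*sin(x) + 104.2441)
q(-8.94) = 0.35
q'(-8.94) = 0.43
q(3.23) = 0.19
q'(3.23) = 0.36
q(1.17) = -0.35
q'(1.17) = -0.50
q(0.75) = -0.13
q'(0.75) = -0.47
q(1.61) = -0.47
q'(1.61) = 0.07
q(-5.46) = -0.17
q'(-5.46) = -0.49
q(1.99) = -0.34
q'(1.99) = 0.51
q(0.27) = 0.06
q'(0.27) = -0.37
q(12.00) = 0.38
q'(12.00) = -0.45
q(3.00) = 0.11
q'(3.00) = 0.36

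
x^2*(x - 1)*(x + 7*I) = x^4 - x^3 + 7*I*x^3 - 7*I*x^2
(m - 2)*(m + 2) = m^2 - 4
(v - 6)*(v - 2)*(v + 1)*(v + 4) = v^4 - 3*v^3 - 24*v^2 + 28*v + 48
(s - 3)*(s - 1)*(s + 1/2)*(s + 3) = s^4 - s^3/2 - 19*s^2/2 + 9*s/2 + 9/2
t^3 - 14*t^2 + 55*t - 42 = (t - 7)*(t - 6)*(t - 1)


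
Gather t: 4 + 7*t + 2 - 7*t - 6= 0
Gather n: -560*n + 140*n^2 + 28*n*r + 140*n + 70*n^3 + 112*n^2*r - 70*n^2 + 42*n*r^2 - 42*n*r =70*n^3 + n^2*(112*r + 70) + n*(42*r^2 - 14*r - 420)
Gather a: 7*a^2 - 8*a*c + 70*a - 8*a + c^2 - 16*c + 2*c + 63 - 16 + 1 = 7*a^2 + a*(62 - 8*c) + c^2 - 14*c + 48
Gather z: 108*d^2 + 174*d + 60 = 108*d^2 + 174*d + 60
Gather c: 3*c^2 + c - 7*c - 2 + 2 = 3*c^2 - 6*c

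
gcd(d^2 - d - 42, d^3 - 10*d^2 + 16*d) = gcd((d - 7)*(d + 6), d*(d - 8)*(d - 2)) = 1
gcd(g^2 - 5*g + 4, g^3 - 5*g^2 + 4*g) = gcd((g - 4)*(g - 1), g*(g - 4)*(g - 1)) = g^2 - 5*g + 4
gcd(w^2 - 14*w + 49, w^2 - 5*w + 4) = 1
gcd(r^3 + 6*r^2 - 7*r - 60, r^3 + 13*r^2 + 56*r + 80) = r^2 + 9*r + 20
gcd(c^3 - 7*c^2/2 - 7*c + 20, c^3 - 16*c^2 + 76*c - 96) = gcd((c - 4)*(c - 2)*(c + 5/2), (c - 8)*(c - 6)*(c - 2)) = c - 2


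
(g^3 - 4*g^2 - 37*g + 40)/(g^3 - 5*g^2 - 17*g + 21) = (g^2 - 3*g - 40)/(g^2 - 4*g - 21)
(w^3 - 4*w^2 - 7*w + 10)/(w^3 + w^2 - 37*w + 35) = (w + 2)/(w + 7)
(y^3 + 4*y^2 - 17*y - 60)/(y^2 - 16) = (y^2 + 8*y + 15)/(y + 4)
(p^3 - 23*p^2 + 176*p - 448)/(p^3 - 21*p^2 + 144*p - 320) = (p - 7)/(p - 5)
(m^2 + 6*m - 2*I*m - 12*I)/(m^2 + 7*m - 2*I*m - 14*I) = (m + 6)/(m + 7)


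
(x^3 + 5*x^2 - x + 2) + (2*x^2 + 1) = x^3 + 7*x^2 - x + 3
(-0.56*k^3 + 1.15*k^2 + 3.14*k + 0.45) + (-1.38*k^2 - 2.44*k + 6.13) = -0.56*k^3 - 0.23*k^2 + 0.7*k + 6.58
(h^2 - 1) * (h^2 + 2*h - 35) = h^4 + 2*h^3 - 36*h^2 - 2*h + 35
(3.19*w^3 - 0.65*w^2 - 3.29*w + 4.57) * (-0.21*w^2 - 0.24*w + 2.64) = -0.6699*w^5 - 0.6291*w^4 + 9.2685*w^3 - 1.8861*w^2 - 9.7824*w + 12.0648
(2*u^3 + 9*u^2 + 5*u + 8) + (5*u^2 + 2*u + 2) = 2*u^3 + 14*u^2 + 7*u + 10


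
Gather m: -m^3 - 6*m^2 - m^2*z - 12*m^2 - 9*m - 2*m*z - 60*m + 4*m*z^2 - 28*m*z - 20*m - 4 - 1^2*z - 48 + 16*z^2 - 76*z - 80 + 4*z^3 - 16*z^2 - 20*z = -m^3 + m^2*(-z - 18) + m*(4*z^2 - 30*z - 89) + 4*z^3 - 97*z - 132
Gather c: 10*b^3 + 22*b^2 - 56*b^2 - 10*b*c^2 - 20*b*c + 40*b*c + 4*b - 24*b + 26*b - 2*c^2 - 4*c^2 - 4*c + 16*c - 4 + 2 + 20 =10*b^3 - 34*b^2 + 6*b + c^2*(-10*b - 6) + c*(20*b + 12) + 18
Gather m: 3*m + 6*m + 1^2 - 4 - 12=9*m - 15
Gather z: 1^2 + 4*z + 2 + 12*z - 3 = 16*z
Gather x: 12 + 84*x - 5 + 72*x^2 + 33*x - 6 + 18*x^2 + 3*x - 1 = 90*x^2 + 120*x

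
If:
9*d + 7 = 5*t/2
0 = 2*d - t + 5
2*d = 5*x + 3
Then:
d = 11/8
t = 31/4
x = -1/20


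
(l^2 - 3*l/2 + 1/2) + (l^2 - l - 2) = 2*l^2 - 5*l/2 - 3/2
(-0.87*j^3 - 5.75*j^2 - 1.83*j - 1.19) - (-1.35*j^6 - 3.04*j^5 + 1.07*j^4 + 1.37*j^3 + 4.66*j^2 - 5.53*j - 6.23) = 1.35*j^6 + 3.04*j^5 - 1.07*j^4 - 2.24*j^3 - 10.41*j^2 + 3.7*j + 5.04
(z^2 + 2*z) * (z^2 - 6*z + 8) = z^4 - 4*z^3 - 4*z^2 + 16*z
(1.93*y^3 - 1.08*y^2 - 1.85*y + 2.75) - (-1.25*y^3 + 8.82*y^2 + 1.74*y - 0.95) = 3.18*y^3 - 9.9*y^2 - 3.59*y + 3.7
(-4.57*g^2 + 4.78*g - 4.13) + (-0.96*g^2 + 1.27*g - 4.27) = -5.53*g^2 + 6.05*g - 8.4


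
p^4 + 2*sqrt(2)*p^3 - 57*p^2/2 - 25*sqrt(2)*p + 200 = (p - 5*sqrt(2)/2)*(p - 2*sqrt(2))*(p + 5*sqrt(2)/2)*(p + 4*sqrt(2))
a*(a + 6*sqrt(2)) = a^2 + 6*sqrt(2)*a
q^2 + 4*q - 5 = (q - 1)*(q + 5)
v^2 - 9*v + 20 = (v - 5)*(v - 4)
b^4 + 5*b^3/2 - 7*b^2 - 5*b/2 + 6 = (b - 3/2)*(b - 1)*(b + 1)*(b + 4)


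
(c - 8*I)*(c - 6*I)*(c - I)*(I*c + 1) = I*c^4 + 16*c^3 - 77*I*c^2 - 110*c + 48*I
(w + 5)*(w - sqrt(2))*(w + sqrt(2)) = w^3 + 5*w^2 - 2*w - 10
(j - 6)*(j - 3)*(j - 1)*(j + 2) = j^4 - 8*j^3 + 7*j^2 + 36*j - 36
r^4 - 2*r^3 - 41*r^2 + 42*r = r*(r - 7)*(r - 1)*(r + 6)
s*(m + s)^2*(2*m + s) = 2*m^3*s + 5*m^2*s^2 + 4*m*s^3 + s^4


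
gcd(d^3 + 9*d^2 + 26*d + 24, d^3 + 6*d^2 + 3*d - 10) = d + 2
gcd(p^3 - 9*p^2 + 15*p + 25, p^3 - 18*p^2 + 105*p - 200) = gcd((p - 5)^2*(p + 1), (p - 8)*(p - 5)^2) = p^2 - 10*p + 25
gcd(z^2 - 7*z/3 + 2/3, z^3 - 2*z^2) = z - 2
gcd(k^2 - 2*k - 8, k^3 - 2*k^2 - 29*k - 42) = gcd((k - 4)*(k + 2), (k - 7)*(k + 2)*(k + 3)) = k + 2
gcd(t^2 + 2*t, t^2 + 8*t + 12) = t + 2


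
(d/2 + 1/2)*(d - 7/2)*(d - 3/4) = d^3/2 - 13*d^2/8 - 13*d/16 + 21/16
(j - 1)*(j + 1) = j^2 - 1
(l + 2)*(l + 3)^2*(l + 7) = l^4 + 15*l^3 + 77*l^2 + 165*l + 126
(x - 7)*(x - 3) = x^2 - 10*x + 21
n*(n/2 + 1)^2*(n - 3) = n^4/4 + n^3/4 - 2*n^2 - 3*n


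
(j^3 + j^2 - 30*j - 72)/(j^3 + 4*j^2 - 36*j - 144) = (j + 3)/(j + 6)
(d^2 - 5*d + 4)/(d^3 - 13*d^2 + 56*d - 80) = (d - 1)/(d^2 - 9*d + 20)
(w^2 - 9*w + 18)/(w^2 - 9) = (w - 6)/(w + 3)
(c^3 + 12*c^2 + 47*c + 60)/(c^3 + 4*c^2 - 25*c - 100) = (c + 3)/(c - 5)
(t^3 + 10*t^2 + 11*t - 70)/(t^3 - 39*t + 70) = (t + 5)/(t - 5)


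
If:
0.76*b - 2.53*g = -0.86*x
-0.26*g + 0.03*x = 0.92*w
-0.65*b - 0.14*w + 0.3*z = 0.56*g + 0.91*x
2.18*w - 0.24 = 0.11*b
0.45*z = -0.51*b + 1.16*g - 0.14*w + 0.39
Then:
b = -1.99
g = 0.25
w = 0.01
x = 2.51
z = 3.77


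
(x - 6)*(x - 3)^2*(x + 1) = x^4 - 11*x^3 + 33*x^2 - 9*x - 54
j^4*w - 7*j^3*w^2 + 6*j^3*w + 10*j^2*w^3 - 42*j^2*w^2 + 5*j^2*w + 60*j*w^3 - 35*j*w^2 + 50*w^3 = (j + 5)*(j - 5*w)*(j - 2*w)*(j*w + w)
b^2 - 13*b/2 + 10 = (b - 4)*(b - 5/2)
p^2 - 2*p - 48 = (p - 8)*(p + 6)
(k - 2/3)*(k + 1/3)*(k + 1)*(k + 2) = k^4 + 8*k^3/3 + 7*k^2/9 - 4*k/3 - 4/9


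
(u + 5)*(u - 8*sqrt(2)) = u^2 - 8*sqrt(2)*u + 5*u - 40*sqrt(2)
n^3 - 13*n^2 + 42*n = n*(n - 7)*(n - 6)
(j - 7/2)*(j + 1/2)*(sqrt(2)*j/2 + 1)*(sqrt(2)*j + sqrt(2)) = j^4 - 2*j^3 + sqrt(2)*j^3 - 19*j^2/4 - 2*sqrt(2)*j^2 - 19*sqrt(2)*j/4 - 7*j/4 - 7*sqrt(2)/4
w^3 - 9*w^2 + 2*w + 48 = (w - 8)*(w - 3)*(w + 2)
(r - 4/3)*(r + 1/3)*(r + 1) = r^3 - 13*r/9 - 4/9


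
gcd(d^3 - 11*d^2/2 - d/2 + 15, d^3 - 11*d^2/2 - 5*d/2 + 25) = d - 5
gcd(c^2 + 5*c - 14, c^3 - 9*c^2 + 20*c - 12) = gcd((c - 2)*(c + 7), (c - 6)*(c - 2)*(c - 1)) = c - 2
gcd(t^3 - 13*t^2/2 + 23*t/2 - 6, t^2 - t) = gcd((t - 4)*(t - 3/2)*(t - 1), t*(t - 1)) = t - 1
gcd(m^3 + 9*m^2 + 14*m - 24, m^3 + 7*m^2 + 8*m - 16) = m^2 + 3*m - 4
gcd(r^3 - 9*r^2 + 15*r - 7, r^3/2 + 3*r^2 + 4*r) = 1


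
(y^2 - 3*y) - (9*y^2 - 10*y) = -8*y^2 + 7*y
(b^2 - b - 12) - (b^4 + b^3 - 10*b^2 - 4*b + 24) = -b^4 - b^3 + 11*b^2 + 3*b - 36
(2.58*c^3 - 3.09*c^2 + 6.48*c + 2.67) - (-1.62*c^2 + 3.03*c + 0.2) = 2.58*c^3 - 1.47*c^2 + 3.45*c + 2.47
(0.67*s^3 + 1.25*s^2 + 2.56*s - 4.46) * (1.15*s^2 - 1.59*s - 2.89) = 0.7705*s^5 + 0.3722*s^4 - 0.9798*s^3 - 12.8119*s^2 - 0.307*s + 12.8894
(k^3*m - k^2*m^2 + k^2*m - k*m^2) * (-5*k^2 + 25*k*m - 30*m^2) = -5*k^5*m + 30*k^4*m^2 - 5*k^4*m - 55*k^3*m^3 + 30*k^3*m^2 + 30*k^2*m^4 - 55*k^2*m^3 + 30*k*m^4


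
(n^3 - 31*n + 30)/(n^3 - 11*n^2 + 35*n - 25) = (n + 6)/(n - 5)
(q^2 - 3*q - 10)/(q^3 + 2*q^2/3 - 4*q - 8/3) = 3*(q - 5)/(3*q^2 - 4*q - 4)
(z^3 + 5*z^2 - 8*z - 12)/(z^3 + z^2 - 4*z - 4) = (z + 6)/(z + 2)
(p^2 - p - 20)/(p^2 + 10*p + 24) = (p - 5)/(p + 6)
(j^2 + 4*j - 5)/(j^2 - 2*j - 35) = (j - 1)/(j - 7)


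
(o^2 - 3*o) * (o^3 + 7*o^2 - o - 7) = o^5 + 4*o^4 - 22*o^3 - 4*o^2 + 21*o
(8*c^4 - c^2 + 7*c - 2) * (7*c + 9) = 56*c^5 + 72*c^4 - 7*c^3 + 40*c^2 + 49*c - 18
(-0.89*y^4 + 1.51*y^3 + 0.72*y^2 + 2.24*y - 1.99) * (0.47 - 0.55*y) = 0.4895*y^5 - 1.2488*y^4 + 0.3137*y^3 - 0.8936*y^2 + 2.1473*y - 0.9353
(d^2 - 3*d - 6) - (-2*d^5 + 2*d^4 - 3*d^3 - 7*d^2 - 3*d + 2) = 2*d^5 - 2*d^4 + 3*d^3 + 8*d^2 - 8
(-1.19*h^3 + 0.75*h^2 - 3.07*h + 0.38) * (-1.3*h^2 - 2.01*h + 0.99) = 1.547*h^5 + 1.4169*h^4 + 1.3054*h^3 + 6.4192*h^2 - 3.8031*h + 0.3762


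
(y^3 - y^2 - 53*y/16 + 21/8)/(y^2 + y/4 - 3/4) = (4*y^2 - y - 14)/(4*(y + 1))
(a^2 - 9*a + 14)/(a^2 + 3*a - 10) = (a - 7)/(a + 5)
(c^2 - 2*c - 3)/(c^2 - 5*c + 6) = (c + 1)/(c - 2)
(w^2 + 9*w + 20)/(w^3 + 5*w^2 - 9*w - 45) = (w + 4)/(w^2 - 9)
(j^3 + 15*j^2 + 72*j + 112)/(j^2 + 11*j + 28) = j + 4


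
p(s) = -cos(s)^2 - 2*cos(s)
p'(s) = 2*sin(s)*cos(s) + 2*sin(s)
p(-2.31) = 0.89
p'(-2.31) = -0.48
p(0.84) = -1.78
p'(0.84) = 2.48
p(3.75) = 0.97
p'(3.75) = -0.21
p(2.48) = 0.96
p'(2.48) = 0.26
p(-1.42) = -0.32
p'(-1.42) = -2.27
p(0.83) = -1.81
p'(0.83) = 2.47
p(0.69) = -2.14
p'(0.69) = 2.25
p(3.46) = 1.00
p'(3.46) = -0.03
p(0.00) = -3.00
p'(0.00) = 0.00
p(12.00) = -2.40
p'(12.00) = -1.98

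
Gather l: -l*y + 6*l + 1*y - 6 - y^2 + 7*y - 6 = l*(6 - y) - y^2 + 8*y - 12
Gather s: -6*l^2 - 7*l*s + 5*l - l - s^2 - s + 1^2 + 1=-6*l^2 + 4*l - s^2 + s*(-7*l - 1) + 2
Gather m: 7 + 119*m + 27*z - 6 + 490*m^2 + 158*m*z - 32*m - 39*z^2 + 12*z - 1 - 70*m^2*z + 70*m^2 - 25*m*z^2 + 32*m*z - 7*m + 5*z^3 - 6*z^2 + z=m^2*(560 - 70*z) + m*(-25*z^2 + 190*z + 80) + 5*z^3 - 45*z^2 + 40*z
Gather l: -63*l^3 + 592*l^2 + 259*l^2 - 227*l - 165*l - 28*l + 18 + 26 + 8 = -63*l^3 + 851*l^2 - 420*l + 52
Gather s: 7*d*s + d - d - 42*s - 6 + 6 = s*(7*d - 42)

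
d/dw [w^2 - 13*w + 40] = 2*w - 13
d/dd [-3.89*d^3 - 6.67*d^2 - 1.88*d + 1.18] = -11.67*d^2 - 13.34*d - 1.88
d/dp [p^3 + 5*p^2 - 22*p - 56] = 3*p^2 + 10*p - 22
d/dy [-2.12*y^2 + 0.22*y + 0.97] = 0.22 - 4.24*y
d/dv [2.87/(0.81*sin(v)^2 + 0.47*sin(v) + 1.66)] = -(4.6494*sin(v) + 1.3489)*cos(v)/(0.81*sin(v)^2 + 0.47*sin(v) + 1.66)^2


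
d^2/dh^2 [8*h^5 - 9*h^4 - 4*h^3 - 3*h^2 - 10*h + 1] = 160*h^3 - 108*h^2 - 24*h - 6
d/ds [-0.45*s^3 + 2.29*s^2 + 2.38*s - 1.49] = -1.35*s^2 + 4.58*s + 2.38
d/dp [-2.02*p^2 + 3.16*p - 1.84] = 3.16 - 4.04*p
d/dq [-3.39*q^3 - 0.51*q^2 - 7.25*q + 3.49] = -10.17*q^2 - 1.02*q - 7.25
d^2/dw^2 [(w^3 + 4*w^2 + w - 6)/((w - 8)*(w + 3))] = 140/(w^3 - 24*w^2 + 192*w - 512)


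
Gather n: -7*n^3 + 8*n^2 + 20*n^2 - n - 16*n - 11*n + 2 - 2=-7*n^3 + 28*n^2 - 28*n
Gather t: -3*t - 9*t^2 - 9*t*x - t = -9*t^2 + t*(-9*x - 4)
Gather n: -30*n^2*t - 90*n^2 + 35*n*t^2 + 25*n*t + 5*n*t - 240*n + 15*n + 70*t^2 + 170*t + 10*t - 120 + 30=n^2*(-30*t - 90) + n*(35*t^2 + 30*t - 225) + 70*t^2 + 180*t - 90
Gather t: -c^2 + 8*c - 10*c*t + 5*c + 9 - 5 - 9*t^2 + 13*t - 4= -c^2 + 13*c - 9*t^2 + t*(13 - 10*c)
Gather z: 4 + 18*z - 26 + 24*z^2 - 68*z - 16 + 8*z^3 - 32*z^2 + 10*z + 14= 8*z^3 - 8*z^2 - 40*z - 24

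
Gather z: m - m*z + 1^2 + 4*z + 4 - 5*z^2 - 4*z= -m*z + m - 5*z^2 + 5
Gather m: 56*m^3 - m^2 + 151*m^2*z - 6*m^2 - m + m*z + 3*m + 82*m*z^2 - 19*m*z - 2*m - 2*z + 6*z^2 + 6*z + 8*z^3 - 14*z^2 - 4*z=56*m^3 + m^2*(151*z - 7) + m*(82*z^2 - 18*z) + 8*z^3 - 8*z^2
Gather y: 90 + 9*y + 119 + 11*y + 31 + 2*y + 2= 22*y + 242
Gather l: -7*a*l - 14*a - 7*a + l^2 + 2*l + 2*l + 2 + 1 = -21*a + l^2 + l*(4 - 7*a) + 3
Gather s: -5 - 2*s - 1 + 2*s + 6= 0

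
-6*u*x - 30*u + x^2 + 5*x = (-6*u + x)*(x + 5)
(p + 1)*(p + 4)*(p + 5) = p^3 + 10*p^2 + 29*p + 20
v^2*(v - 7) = v^3 - 7*v^2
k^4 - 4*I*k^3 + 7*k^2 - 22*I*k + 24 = (k - 4*I)*(k - 3*I)*(k + I)*(k + 2*I)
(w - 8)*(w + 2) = w^2 - 6*w - 16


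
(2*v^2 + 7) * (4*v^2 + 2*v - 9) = 8*v^4 + 4*v^3 + 10*v^2 + 14*v - 63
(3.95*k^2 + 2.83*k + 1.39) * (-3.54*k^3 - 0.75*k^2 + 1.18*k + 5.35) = -13.983*k^5 - 12.9807*k^4 - 2.3821*k^3 + 23.4294*k^2 + 16.7807*k + 7.4365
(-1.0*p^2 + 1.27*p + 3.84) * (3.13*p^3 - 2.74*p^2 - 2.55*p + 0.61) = -3.13*p^5 + 6.7151*p^4 + 11.0894*p^3 - 14.3701*p^2 - 9.0173*p + 2.3424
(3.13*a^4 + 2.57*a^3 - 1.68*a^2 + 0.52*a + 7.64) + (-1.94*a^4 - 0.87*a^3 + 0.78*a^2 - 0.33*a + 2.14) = 1.19*a^4 + 1.7*a^3 - 0.9*a^2 + 0.19*a + 9.78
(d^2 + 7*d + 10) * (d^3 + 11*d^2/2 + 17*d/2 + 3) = d^5 + 25*d^4/2 + 57*d^3 + 235*d^2/2 + 106*d + 30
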